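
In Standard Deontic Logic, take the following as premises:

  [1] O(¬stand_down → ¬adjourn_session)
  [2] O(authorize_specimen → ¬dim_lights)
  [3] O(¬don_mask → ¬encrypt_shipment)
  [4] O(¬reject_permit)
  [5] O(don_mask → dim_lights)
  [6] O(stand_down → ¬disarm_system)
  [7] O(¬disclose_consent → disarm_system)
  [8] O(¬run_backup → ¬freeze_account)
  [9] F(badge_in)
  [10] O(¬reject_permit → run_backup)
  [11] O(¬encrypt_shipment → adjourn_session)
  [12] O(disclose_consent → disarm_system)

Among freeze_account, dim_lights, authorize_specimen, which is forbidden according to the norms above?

authorize_specimen

Premises 7 and 12 are O(¬disclose_consent → disarm_system) and O(disclose_consent → disarm_system); every ideal world satisfies ¬disclose_consent or disclose_consent, so in either case disarm_system holds — hence O(disarm_system).
Premise 6 is O(stand_down → ¬disarm_system); contrapositively O(disarm_system → ¬stand_down). Since O(disarm_system) holds, K gives O(¬stand_down).
Applying K to premise 1 (O(¬stand_down → ¬adjourn_session)) and O(¬stand_down) yields O(¬adjourn_session).
Premise 11, O(¬encrypt_shipment → adjourn_session), contraposes to O(¬adjourn_session → encrypt_shipment); with O(¬adjourn_session) we get O(encrypt_shipment).
The contrapositive of premise 3 (O(¬don_mask → ¬encrypt_shipment)) is O(encrypt_shipment → don_mask), and O(encrypt_shipment) is already established, so O(don_mask).
From O(don_mask) and premise 5, O(don_mask → dim_lights), we obtain O(dim_lights).
The contrapositive of premise 2 (O(authorize_specimen → ¬dim_lights)) is O(dim_lights → ¬authorize_specimen), and O(dim_lights) is already established, so O(¬authorize_specimen).
So O(¬authorize_specimen) holds, i.e. authorize_specimen is forbidden. None of the other listed options is forbidden under the premises.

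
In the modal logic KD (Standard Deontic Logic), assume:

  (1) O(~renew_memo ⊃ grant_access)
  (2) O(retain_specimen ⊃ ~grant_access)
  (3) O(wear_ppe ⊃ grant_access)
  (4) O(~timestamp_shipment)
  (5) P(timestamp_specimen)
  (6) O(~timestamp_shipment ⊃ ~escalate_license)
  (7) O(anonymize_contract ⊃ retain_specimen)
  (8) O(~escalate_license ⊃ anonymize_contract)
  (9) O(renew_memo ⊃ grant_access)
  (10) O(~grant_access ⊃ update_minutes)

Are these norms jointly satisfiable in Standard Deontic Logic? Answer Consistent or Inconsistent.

Inconsistent

Premises 1 and 9 are O(~renew_memo ⊃ grant_access) and O(renew_memo ⊃ grant_access); every ideal world satisfies ~renew_memo or renew_memo, so in either case grant_access holds — hence O(grant_access).
Premise 2, O(retain_specimen ⊃ ~grant_access), contraposes to O(grant_access ⊃ ~retain_specimen); with O(grant_access) we get O(~retain_specimen).
Premise 7 is O(anonymize_contract ⊃ retain_specimen); contrapositively O(~retain_specimen ⊃ ~anonymize_contract). Since O(~retain_specimen) holds, K gives O(~anonymize_contract).
Premise 8, O(~escalate_license ⊃ anonymize_contract), contraposes to O(~anonymize_contract ⊃ escalate_license); with O(~anonymize_contract) we get O(escalate_license).
Premise 6 is O(~timestamp_shipment ⊃ ~escalate_license); contrapositively O(escalate_license ⊃ timestamp_shipment). Since O(escalate_license) holds, K gives O(timestamp_shipment).
Yet premise 4 states O(~timestamp_shipment).
We now have both O(timestamp_shipment) and O(~timestamp_shipment) — timestamp_shipment is simultaneously obligatory and forbidden, violating the D-axiom.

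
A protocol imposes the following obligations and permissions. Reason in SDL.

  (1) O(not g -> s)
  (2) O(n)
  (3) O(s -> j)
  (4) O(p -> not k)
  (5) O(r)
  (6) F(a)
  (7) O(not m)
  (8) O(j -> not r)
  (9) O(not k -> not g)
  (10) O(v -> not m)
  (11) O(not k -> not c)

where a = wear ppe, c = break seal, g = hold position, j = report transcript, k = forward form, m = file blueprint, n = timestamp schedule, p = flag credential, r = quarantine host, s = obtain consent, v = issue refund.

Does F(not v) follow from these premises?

No

Premise 10 is O(v -> not m); even if O(not m) held, inferring O(v) would be affirming the consequent — invalid.
No other premise forces O(v). An ideal world satisfying every premise can still have not v true, so F(not v) is not derivable.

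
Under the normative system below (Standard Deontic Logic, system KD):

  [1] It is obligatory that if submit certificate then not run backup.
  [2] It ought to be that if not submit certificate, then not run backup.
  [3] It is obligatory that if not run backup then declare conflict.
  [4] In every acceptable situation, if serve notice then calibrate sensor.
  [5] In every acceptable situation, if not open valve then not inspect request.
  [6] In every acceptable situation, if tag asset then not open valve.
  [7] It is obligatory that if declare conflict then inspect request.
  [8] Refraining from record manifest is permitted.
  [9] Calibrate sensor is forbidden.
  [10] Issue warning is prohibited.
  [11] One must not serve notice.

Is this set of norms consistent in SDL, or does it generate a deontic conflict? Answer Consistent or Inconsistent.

Consistent

Premise 4 is O(serve_notice → calibrate_sensor), but O(serve_notice) is not derivable from the premises, so it does not yield O(calibrate_sensor).
So O(calibrate_sensor) is not derivable, and the apparent clash with O(¬calibrate_sensor) does not arise.
A world satisfying every obligation exists (e.g. calibrate_sensor=false, declare_conflict=true, inspect_request=true, issue_warning=false, open_valve=true, record_manifest=false, run_backup=false, serve_notice=false, submit_certificate=false, tag_asset=false); no atom is both obligatory and forbidden, so the set is consistent.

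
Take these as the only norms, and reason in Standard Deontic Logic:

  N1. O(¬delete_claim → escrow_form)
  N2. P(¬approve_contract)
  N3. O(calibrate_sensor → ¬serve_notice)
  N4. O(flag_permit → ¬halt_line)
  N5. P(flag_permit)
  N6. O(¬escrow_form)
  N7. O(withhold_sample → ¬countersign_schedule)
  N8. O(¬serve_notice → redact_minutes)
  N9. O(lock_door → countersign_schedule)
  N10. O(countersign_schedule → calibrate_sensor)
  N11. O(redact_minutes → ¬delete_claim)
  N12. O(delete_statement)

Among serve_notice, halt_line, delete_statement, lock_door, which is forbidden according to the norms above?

lock_door

Premise 6 states O(¬escrow_form) outright.
Premise 1 is O(¬delete_claim → escrow_form); contrapositively O(¬escrow_form → delete_claim). Since O(¬escrow_form) holds, K gives O(delete_claim).
The contrapositive of premise 11 (O(redact_minutes → ¬delete_claim)) is O(delete_claim → ¬redact_minutes), and O(delete_claim) is already established, so O(¬redact_minutes).
Premise 8 is O(¬serve_notice → redact_minutes); contrapositively O(¬redact_minutes → serve_notice). Since O(¬redact_minutes) holds, K gives O(serve_notice).
Premise 3 is O(calibrate_sensor → ¬serve_notice); contrapositively O(serve_notice → ¬calibrate_sensor). Since O(serve_notice) holds, K gives O(¬calibrate_sensor).
Premise 10, O(countersign_schedule → calibrate_sensor), contraposes to O(¬calibrate_sensor → ¬countersign_schedule); with O(¬calibrate_sensor) we get O(¬countersign_schedule).
Premise 9 is O(lock_door → countersign_schedule); contrapositively O(¬countersign_schedule → ¬lock_door). Since O(¬countersign_schedule) holds, K gives O(¬lock_door).
So O(¬lock_door) holds, i.e. lock_door is forbidden. None of the other listed options is forbidden under the premises.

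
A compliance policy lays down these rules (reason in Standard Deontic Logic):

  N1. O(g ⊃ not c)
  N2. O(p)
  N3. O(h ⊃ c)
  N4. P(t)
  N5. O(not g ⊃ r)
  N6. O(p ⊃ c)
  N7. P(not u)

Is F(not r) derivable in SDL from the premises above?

Yes

Premise 2 gives O(p).
With premise 6, O(p ⊃ c), the K-axiom yields O(c).
Premise 1, O(g ⊃ not c), contraposes to O(c ⊃ not g); with O(c) we get O(not g).
Applying K to premise 5 (O(not g ⊃ r)) and O(not g) yields O(r).
Premises 3, 4, 7 do not contribute to this derivation.
So O(r) holds, i.e. F(not r). The claim follows.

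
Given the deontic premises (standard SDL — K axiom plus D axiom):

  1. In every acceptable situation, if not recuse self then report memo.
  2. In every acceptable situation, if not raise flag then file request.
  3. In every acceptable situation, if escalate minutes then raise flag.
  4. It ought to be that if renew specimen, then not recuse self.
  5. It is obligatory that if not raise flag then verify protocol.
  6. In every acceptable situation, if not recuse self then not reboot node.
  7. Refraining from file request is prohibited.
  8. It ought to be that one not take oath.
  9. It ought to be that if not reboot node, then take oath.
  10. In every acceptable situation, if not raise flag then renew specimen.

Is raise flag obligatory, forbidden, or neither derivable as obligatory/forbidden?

Premise 8 states O(¬take_oath) outright.
Premise 9, O(¬reboot_node → take_oath), contraposes to O(¬take_oath → reboot_node); with O(¬take_oath) we get O(reboot_node).
Premise 6 is O(¬recuse_self → ¬reboot_node); contrapositively O(reboot_node → recuse_self). Since O(reboot_node) holds, K gives O(recuse_self).
The contrapositive of premise 4 (O(renew_specimen → ¬recuse_self)) is O(recuse_self → ¬renew_specimen), and O(recuse_self) is already established, so O(¬renew_specimen).
The contrapositive of premise 10 (O(¬raise_flag → renew_specimen)) is O(¬renew_specimen → raise_flag), and O(¬renew_specimen) is already established, so O(raise_flag).
Premises 1, 2, 3, 5, 7 do not contribute to this derivation.
Hence raise_flag is obligatory.

Obligatory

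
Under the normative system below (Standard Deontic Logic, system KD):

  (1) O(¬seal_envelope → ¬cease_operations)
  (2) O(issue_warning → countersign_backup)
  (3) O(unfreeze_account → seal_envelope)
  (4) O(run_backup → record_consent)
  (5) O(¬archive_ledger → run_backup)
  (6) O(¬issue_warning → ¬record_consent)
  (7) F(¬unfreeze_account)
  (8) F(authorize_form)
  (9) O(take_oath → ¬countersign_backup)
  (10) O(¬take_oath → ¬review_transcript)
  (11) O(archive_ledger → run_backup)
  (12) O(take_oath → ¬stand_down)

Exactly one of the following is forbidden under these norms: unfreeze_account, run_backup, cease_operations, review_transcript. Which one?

review_transcript

Premises 11 and 5 are O(archive_ledger → run_backup) and O(¬archive_ledger → run_backup); every ideal world satisfies archive_ledger or ¬archive_ledger, so in either case run_backup holds — hence O(run_backup).
Applying K to premise 4 (O(run_backup → record_consent)) and O(run_backup) yields O(record_consent).
Premise 6, O(¬issue_warning → ¬record_consent), contraposes to O(record_consent → issue_warning); with O(record_consent) we get O(issue_warning).
From O(issue_warning) and premise 2, O(issue_warning → countersign_backup), we obtain O(countersign_backup).
Premise 9 is O(take_oath → ¬countersign_backup); contrapositively O(countersign_backup → ¬take_oath). Since O(countersign_backup) holds, K gives O(¬take_oath).
From O(¬take_oath) and premise 10, O(¬take_oath → ¬review_transcript), we obtain O(¬review_transcript).
So O(¬review_transcript) holds, i.e. review_transcript is forbidden. None of the other listed options is forbidden under the premises.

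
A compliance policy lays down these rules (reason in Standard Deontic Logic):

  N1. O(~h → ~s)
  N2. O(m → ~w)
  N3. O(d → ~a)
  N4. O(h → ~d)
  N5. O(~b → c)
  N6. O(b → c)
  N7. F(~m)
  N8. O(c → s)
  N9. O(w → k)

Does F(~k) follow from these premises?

Premise 9 is O(w → k), but O(w) is not derivable from the premises, so it does not yield O(k).
No other premise forces O(k). An ideal world satisfying every premise can still have ~k true, so F(~k) is not derivable.

No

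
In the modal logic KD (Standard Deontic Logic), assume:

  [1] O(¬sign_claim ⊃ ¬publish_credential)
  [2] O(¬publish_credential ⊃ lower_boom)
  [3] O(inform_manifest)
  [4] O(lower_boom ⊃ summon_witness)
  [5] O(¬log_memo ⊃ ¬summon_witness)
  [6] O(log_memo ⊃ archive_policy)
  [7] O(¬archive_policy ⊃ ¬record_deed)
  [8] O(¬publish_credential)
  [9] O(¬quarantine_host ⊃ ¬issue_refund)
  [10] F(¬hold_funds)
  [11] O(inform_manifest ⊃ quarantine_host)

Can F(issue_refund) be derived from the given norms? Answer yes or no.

No

Premise 9 is O(¬quarantine_host ⊃ ¬issue_refund), but O(¬quarantine_host) is not derivable from the premises, so it does not yield O(¬issue_refund).
No other premise forces O(¬issue_refund). An ideal world satisfying every premise can still have issue_refund true, so F(issue_refund) is not derivable.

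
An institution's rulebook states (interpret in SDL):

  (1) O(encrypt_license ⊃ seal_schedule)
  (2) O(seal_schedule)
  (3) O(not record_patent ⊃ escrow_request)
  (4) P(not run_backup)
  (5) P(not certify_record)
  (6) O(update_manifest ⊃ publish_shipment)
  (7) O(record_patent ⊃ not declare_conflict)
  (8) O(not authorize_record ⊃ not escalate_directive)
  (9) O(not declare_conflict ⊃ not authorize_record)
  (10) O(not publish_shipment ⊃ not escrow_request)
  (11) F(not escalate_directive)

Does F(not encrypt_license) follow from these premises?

No

Premise 1 is O(encrypt_license ⊃ seal_schedule); even if O(seal_schedule) held, inferring O(encrypt_license) would be affirming the consequent — invalid.
No other premise forces O(encrypt_license). An ideal world satisfying every premise can still have not encrypt_license true, so F(not encrypt_license) is not derivable.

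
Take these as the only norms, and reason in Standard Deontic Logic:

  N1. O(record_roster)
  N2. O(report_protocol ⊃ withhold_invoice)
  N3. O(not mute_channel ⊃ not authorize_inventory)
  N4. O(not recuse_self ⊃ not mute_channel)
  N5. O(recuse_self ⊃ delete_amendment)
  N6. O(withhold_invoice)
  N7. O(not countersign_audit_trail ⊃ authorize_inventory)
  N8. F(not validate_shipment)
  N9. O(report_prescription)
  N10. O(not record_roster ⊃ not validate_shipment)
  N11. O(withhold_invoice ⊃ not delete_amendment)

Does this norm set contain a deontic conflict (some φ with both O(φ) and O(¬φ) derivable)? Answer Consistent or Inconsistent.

Consistent

Premise 10 is O(not record_roster ⊃ not validate_shipment), but O(not record_roster) is not derivable from the premises, so it does not yield O(not validate_shipment).
So O(not validate_shipment) is not derivable, and the apparent clash with O(validate_shipment) does not arise.
A world satisfying every obligation exists (e.g. authorize_inventory=false, countersign_audit_trail=true, delete_amendment=false, mute_channel=false, record_roster=true, recuse_self=false, report_prescription=true, report_protocol=false, validate_shipment=true, withhold_invoice=true); no atom is both obligatory and forbidden, so the set is consistent.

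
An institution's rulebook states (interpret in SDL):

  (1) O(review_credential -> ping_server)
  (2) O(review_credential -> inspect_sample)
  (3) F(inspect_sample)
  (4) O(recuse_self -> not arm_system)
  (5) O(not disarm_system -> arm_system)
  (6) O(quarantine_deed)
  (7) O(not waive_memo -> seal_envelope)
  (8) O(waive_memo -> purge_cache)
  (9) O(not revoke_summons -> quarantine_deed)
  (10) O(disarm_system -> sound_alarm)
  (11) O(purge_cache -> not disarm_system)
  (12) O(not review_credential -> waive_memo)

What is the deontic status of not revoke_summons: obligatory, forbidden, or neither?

Premise 9 is O(not revoke_summons -> quarantine_deed); even if O(quarantine_deed) held, inferring O(not revoke_summons) would be affirming the consequent — invalid.
No premise or chain of K-axiom applications forces O(not revoke_summons), and none forces O(revoke_summons). So not revoke_summons is neither obligatory nor forbidden under these norms.

Neither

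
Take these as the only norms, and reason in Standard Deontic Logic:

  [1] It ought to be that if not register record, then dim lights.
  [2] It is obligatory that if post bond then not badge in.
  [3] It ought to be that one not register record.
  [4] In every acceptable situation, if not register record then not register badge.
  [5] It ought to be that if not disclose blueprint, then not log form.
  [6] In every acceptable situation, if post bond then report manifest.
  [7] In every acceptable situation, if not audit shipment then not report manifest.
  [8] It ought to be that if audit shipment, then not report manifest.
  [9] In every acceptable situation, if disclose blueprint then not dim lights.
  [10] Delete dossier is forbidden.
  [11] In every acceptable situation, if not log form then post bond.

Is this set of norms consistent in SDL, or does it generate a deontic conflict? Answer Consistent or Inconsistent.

Premises 8 and 7 are O(audit_shipment → ¬report_manifest) and O(¬audit_shipment → ¬report_manifest); every ideal world satisfies audit_shipment or ¬audit_shipment, so in either case ¬report_manifest holds — hence O(¬report_manifest).
Premise 6 is O(post_bond → report_manifest); contrapositively O(¬report_manifest → ¬post_bond). Since O(¬report_manifest) holds, K gives O(¬post_bond).
The contrapositive of premise 11 (O(¬log_form → post_bond)) is O(¬post_bond → log_form), and O(¬post_bond) is already established, so O(log_form).
The contrapositive of premise 5 (O(¬disclose_blueprint → ¬log_form)) is O(log_form → disclose_blueprint), and O(log_form) is already established, so O(disclose_blueprint).
From O(disclose_blueprint) and premise 9, O(disclose_blueprint → ¬dim_lights), we obtain O(¬dim_lights).
The contrapositive of premise 1 (O(¬register_record → dim_lights)) is O(¬dim_lights → register_record), and O(¬dim_lights) is already established, so O(register_record).
Yet premise 3 states O(¬register_record).
We now have both O(register_record) and O(¬register_record) — register_record is simultaneously obligatory and forbidden, violating the D-axiom.

Inconsistent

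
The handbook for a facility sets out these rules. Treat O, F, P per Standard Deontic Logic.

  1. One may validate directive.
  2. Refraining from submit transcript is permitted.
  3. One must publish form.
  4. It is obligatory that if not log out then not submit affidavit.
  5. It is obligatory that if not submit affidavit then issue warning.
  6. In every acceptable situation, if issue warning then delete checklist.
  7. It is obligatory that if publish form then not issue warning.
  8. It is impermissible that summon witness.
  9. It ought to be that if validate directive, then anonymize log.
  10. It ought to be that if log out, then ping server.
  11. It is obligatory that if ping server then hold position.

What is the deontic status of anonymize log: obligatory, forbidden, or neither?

Neither

Premise 9 is O(validate_directive → anonymize_log), but O(validate_directive) is not derivable from the premises (the permission P(validate_directive) asserts only ¬O(¬validate_directive), not O(validate_directive)), so it does not yield O(anonymize_log).
No premise or chain of K-axiom applications forces O(anonymize_log), and none forces O(¬anonymize_log). So anonymize_log is neither obligatory nor forbidden under these norms.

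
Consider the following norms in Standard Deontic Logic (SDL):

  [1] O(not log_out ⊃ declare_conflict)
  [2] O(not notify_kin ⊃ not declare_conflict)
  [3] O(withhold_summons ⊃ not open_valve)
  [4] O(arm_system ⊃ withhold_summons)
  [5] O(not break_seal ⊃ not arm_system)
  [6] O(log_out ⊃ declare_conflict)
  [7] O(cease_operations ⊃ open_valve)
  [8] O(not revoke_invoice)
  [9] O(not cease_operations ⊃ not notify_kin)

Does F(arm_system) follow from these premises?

By case analysis on not log_out: premise 1 gives O(not log_out ⊃ declare_conflict) and premise 6 gives O(log_out ⊃ declare_conflict), so O(declare_conflict) either way.
The contrapositive of premise 2 (O(not notify_kin ⊃ not declare_conflict)) is O(declare_conflict ⊃ notify_kin), and O(declare_conflict) is already established, so O(notify_kin).
The contrapositive of premise 9 (O(not cease_operations ⊃ not notify_kin)) is O(notify_kin ⊃ cease_operations), and O(notify_kin) is already established, so O(cease_operations).
From O(cease_operations) and premise 7, O(cease_operations ⊃ open_valve), we obtain O(open_valve).
The contrapositive of premise 3 (O(withhold_summons ⊃ not open_valve)) is O(open_valve ⊃ not withhold_summons), and O(open_valve) is already established, so O(not withhold_summons).
The contrapositive of premise 4 (O(arm_system ⊃ withhold_summons)) is O(not withhold_summons ⊃ not arm_system), and O(not withhold_summons) is already established, so O(not arm_system).
Premises 5, 8 do not contribute to this derivation.
So O(not arm_system) holds, i.e. F(arm_system). The claim follows.

Yes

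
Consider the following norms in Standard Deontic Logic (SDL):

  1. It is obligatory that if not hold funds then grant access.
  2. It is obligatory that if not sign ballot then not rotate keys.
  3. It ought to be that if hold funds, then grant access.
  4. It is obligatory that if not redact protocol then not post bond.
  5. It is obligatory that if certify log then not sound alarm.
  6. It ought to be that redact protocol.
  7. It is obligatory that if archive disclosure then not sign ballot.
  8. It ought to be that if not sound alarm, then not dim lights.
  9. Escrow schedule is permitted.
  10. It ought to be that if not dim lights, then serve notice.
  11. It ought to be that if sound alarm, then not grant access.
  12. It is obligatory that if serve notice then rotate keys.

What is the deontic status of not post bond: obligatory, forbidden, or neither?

Premise 4 is O(¬redact_protocol → ¬post_bond), but O(¬redact_protocol) is not derivable from the premises, so it does not yield O(¬post_bond).
No premise or chain of K-axiom applications forces O(¬post_bond), and none forces O(post_bond). So ¬post_bond is neither obligatory nor forbidden under these norms.

Neither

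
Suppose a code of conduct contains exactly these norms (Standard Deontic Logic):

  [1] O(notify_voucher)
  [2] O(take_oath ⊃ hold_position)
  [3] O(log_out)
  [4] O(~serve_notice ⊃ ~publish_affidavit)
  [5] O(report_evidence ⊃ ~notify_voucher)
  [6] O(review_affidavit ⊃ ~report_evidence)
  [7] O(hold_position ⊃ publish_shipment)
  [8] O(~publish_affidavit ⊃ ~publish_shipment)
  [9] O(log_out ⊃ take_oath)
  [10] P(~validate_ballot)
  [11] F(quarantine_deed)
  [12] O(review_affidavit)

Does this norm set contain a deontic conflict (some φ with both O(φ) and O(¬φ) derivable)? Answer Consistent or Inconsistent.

Consistent

Premise 5 is O(report_evidence ⊃ ~notify_voucher), but O(report_evidence) is not derivable from the premises, so it does not yield O(~notify_voucher).
So O(~notify_voucher) is not derivable, and the apparent clash with O(notify_voucher) does not arise.
A world satisfying every obligation exists (e.g. hold_position=true, log_out=true, notify_voucher=true, publish_affidavit=true, publish_shipment=true, quarantine_deed=false, report_evidence=false, review_affidavit=true, serve_notice=true, take_oath=true, validate_ballot=false); no atom is both obligatory and forbidden, so the set is consistent.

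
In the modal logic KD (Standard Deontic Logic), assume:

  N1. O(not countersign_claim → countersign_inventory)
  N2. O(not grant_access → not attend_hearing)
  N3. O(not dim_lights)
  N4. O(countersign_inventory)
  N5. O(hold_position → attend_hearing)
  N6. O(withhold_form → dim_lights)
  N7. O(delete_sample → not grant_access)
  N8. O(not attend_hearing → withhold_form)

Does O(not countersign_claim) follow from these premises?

Premise 1 is O(not countersign_claim → countersign_inventory); even if O(countersign_inventory) held, inferring O(not countersign_claim) would be affirming the consequent — invalid.
No other premise forces O(not countersign_claim). An ideal world satisfying every premise can still have not countersign_claim false, so O(not countersign_claim) is not derivable.

No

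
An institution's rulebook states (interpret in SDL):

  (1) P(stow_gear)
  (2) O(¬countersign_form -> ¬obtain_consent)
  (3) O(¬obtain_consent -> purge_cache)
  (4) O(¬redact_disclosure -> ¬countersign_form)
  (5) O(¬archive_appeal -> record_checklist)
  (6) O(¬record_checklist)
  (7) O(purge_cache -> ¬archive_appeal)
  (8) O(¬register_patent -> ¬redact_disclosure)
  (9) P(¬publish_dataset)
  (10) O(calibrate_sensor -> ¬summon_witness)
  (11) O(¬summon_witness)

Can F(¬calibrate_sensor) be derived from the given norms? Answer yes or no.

No

Premise 10 is O(calibrate_sensor -> ¬summon_witness); even if O(¬summon_witness) held, inferring O(calibrate_sensor) would be affirming the consequent — invalid.
No other premise forces O(calibrate_sensor). An ideal world satisfying every premise can still have ¬calibrate_sensor true, so F(¬calibrate_sensor) is not derivable.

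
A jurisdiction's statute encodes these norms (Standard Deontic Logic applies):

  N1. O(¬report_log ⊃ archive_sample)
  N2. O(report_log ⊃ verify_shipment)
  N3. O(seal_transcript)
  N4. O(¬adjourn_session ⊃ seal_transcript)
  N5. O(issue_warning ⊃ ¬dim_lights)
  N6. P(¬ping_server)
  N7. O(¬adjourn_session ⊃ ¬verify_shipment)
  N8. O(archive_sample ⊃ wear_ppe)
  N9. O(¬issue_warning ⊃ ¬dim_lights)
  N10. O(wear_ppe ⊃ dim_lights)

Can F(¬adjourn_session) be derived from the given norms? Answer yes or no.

Yes

By case analysis on ¬issue_warning: premise 9 gives O(¬issue_warning ⊃ ¬dim_lights) and premise 5 gives O(issue_warning ⊃ ¬dim_lights), so O(¬dim_lights) either way.
Premise 10 is O(wear_ppe ⊃ dim_lights); contrapositively O(¬dim_lights ⊃ ¬wear_ppe). Since O(¬dim_lights) holds, K gives O(¬wear_ppe).
Premise 8 is O(archive_sample ⊃ wear_ppe); contrapositively O(¬wear_ppe ⊃ ¬archive_sample). Since O(¬wear_ppe) holds, K gives O(¬archive_sample).
The contrapositive of premise 1 (O(¬report_log ⊃ archive_sample)) is O(¬archive_sample ⊃ report_log), and O(¬archive_sample) is already established, so O(report_log).
With premise 2, O(report_log ⊃ verify_shipment), the K-axiom yields O(verify_shipment).
Premise 7 is O(¬adjourn_session ⊃ ¬verify_shipment); contrapositively O(verify_shipment ⊃ adjourn_session). Since O(verify_shipment) holds, K gives O(adjourn_session).
Premises 3, 4, 6 do not contribute to this derivation.
So O(adjourn_session) holds, i.e. F(¬adjourn_session). The claim follows.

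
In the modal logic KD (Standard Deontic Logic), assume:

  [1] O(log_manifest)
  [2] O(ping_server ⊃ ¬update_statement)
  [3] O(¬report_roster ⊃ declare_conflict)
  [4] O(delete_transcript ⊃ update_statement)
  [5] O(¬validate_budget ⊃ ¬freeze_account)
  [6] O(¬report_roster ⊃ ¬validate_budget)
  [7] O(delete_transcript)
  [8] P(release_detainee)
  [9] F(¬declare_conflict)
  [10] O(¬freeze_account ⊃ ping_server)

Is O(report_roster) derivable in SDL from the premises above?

From premise 7 we have O(delete_transcript).
From O(delete_transcript) and premise 4, O(delete_transcript ⊃ update_statement), we obtain O(update_statement).
Premise 2 is O(ping_server ⊃ ¬update_statement); contrapositively O(update_statement ⊃ ¬ping_server). Since O(update_statement) holds, K gives O(¬ping_server).
Premise 10 is O(¬freeze_account ⊃ ping_server); contrapositively O(¬ping_server ⊃ freeze_account). Since O(¬ping_server) holds, K gives O(freeze_account).
Premise 5 is O(¬validate_budget ⊃ ¬freeze_account); contrapositively O(freeze_account ⊃ validate_budget). Since O(freeze_account) holds, K gives O(validate_budget).
Premise 6, O(¬report_roster ⊃ ¬validate_budget), contraposes to O(validate_budget ⊃ report_roster); with O(validate_budget) we get O(report_roster).
Premises 1, 3, 8, 9 do not contribute to this derivation.
So O(report_roster) follows.

Yes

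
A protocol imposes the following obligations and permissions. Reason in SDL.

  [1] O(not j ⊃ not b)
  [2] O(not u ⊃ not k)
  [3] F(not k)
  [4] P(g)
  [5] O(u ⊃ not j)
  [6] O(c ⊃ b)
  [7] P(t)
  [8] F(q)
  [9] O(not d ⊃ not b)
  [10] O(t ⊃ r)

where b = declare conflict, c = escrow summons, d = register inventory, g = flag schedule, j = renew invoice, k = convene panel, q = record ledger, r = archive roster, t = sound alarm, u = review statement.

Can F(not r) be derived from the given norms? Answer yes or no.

Premise 10 is O(t ⊃ r), but O(t) is not derivable from the premises (the permission P(t) asserts only not O(not t), not O(t)), so it does not yield O(r).
No other premise forces O(r). An ideal world satisfying every premise can still have not r true, so F(not r) is not derivable.

No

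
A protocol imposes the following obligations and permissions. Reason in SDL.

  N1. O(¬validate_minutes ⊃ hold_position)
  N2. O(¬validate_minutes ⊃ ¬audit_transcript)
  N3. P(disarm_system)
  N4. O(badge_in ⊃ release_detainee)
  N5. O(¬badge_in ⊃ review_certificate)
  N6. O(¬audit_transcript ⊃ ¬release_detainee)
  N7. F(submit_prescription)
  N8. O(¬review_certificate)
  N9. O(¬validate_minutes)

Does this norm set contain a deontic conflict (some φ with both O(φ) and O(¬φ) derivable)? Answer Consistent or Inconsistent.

Premise 8 states O(¬review_certificate) outright.
Premise 5 is O(¬badge_in ⊃ review_certificate); contrapositively O(¬review_certificate ⊃ badge_in). Since O(¬review_certificate) holds, K gives O(badge_in).
Premise 4 is O(badge_in ⊃ release_detainee); since O(badge_in), deontic closure gives O(release_detainee).
Premise 6 is O(¬audit_transcript ⊃ ¬release_detainee); contrapositively O(release_detainee ⊃ audit_transcript). Since O(release_detainee) holds, K gives O(audit_transcript).
The contrapositive of premise 2 (O(¬validate_minutes ⊃ ¬audit_transcript)) is O(audit_transcript ⊃ validate_minutes), and O(audit_transcript) is already established, so O(validate_minutes).
However, premise 9 gives O(¬validate_minutes).
We now have both O(validate_minutes) and O(¬validate_minutes) — validate_minutes is simultaneously obligatory and forbidden, violating the D-axiom.

Inconsistent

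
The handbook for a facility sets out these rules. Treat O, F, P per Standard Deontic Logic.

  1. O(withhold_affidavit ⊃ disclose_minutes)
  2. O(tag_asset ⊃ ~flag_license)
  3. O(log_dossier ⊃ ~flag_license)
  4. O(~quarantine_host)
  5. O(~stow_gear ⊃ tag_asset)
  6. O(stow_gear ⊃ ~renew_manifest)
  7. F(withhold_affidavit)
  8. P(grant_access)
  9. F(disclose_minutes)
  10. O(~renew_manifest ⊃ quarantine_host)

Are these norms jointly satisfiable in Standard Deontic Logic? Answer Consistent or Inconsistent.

Consistent

Premise 1 is O(withhold_affidavit ⊃ disclose_minutes), but O(withhold_affidavit) is not derivable from the premises, so it does not yield O(disclose_minutes).
So O(disclose_minutes) is not derivable, and the apparent clash with O(~disclose_minutes) does not arise.
A world satisfying every obligation exists (e.g. disclose_minutes=false, flag_license=false, grant_access=false, log_dossier=false, quarantine_host=false, renew_manifest=true, stow_gear=false, tag_asset=true, withhold_affidavit=false); no atom is both obligatory and forbidden, so the set is consistent.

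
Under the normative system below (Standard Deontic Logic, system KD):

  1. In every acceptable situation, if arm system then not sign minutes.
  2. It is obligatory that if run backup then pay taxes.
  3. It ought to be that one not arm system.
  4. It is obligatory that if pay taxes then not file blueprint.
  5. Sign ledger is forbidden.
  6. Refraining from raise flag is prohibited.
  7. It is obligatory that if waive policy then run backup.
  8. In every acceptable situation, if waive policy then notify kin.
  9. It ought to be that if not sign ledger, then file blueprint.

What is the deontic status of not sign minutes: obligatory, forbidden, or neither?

Premise 1 is O(arm_system → ¬sign_minutes), but O(arm_system) is not derivable from the premises, so it does not yield O(¬sign_minutes).
No premise or chain of K-axiom applications forces O(¬sign_minutes), and none forces O(sign_minutes). So ¬sign_minutes is neither obligatory nor forbidden under these norms.

Neither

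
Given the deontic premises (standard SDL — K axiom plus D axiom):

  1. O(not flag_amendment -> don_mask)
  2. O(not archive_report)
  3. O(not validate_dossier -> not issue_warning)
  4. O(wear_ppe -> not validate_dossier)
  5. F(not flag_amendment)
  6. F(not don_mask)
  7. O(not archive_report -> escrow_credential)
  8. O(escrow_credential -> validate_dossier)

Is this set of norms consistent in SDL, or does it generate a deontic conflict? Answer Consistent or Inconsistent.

Consistent

Premise 1 is O(not flag_amendment -> don_mask); even if O(don_mask) held, inferring O(not flag_amendment) would be affirming the consequent — invalid.
So O(not flag_amendment) is not derivable, and the apparent clash with O(flag_amendment) does not arise.
A world satisfying every obligation exists (e.g. archive_report=false, don_mask=true, escrow_credential=true, flag_amendment=true, issue_warning=false, validate_dossier=true, wear_ppe=false); no atom is both obligatory and forbidden, so the set is consistent.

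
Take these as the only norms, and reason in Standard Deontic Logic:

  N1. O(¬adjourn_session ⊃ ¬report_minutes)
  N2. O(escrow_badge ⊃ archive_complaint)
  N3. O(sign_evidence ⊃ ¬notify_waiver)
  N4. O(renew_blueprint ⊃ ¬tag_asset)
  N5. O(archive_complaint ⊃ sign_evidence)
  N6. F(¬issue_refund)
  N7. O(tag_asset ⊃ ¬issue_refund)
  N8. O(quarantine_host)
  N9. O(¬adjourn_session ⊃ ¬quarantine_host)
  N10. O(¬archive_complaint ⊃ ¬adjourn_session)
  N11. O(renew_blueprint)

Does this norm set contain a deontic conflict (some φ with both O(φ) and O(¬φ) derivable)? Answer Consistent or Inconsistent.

Consistent

Premise 7 is O(tag_asset ⊃ ¬issue_refund), but O(tag_asset) is not derivable from the premises, so it does not yield O(¬issue_refund).
So O(¬issue_refund) is not derivable, and the apparent clash with O(issue_refund) does not arise.
A world satisfying every obligation exists (e.g. adjourn_session=true, archive_complaint=true, escrow_badge=false, issue_refund=true, notify_waiver=false, quarantine_host=true, renew_blueprint=true, report_minutes=false, sign_evidence=true, tag_asset=false); no atom is both obligatory and forbidden, so the set is consistent.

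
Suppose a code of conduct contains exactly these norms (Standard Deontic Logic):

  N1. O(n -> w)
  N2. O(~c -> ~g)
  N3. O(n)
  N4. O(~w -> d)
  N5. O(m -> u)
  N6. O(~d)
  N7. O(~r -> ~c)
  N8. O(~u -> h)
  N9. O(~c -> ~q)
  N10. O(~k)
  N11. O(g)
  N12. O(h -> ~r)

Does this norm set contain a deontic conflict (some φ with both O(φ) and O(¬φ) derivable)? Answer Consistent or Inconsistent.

Consistent

Premise 4 is O(~w -> d), but O(~w) is not derivable from the premises, so it does not yield O(d).
So O(d) is not derivable, and the apparent clash with O(~d) does not arise.
A world satisfying every obligation exists (e.g. c=true, d=false, g=true, h=false, k=false, m=false, n=true, q=false, r=true, u=true, w=true); no atom is both obligatory and forbidden, so the set is consistent.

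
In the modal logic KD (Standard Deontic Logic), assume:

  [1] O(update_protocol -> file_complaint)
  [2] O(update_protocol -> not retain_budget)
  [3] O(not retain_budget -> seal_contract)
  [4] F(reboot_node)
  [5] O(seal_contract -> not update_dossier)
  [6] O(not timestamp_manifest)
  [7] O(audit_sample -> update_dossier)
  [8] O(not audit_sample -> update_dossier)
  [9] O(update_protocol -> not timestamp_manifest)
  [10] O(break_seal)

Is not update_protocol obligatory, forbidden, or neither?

Premises 8 and 7 cover both cases: O(not audit_sample -> update_dossier) and O(audit_sample -> update_dossier). Since not audit_sample ∨ audit_sample is a tautology, O(update_dossier) follows.
Premise 5 is O(seal_contract -> not update_dossier); contrapositively O(update_dossier -> not seal_contract). Since O(update_dossier) holds, K gives O(not seal_contract).
The contrapositive of premise 3 (O(not retain_budget -> seal_contract)) is O(not seal_contract -> retain_budget), and O(not seal_contract) is already established, so O(retain_budget).
The contrapositive of premise 2 (O(update_protocol -> not retain_budget)) is O(retain_budget -> not update_protocol), and O(retain_budget) is already established, so O(not update_protocol).
Premises 1, 4, 6, 9, 10 do not contribute to this derivation.
Hence not update_protocol is obligatory.

Obligatory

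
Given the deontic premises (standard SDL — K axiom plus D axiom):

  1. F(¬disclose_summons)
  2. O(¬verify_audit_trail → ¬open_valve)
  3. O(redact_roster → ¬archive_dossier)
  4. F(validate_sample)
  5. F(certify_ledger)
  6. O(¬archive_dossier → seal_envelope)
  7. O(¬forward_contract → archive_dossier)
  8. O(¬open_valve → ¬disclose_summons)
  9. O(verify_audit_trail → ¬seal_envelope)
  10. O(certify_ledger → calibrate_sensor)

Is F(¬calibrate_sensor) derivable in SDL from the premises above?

No

Premise 10 is O(certify_ledger → calibrate_sensor), but O(certify_ledger) is not derivable from the premises, so it does not yield O(calibrate_sensor).
No other premise forces O(calibrate_sensor). An ideal world satisfying every premise can still have ¬calibrate_sensor true, so F(¬calibrate_sensor) is not derivable.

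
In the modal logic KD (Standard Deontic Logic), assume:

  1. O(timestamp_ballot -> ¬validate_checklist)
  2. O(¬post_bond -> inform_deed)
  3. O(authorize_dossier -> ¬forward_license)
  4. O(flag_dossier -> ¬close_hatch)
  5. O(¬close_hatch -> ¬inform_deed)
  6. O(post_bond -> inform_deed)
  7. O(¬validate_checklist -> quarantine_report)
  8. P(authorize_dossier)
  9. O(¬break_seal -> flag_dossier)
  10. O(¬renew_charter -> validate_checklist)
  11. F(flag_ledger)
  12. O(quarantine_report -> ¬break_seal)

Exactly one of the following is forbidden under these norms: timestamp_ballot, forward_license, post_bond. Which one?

timestamp_ballot

By case analysis on ¬post_bond: premise 2 gives O(¬post_bond -> inform_deed) and premise 6 gives O(post_bond -> inform_deed), so O(inform_deed) either way.
Premise 5, O(¬close_hatch -> ¬inform_deed), contraposes to O(inform_deed -> close_hatch); with O(inform_deed) we get O(close_hatch).
The contrapositive of premise 4 (O(flag_dossier -> ¬close_hatch)) is O(close_hatch -> ¬flag_dossier), and O(close_hatch) is already established, so O(¬flag_dossier).
Premise 9, O(¬break_seal -> flag_dossier), contraposes to O(¬flag_dossier -> break_seal); with O(¬flag_dossier) we get O(break_seal).
Premise 12 is O(quarantine_report -> ¬break_seal); contrapositively O(break_seal -> ¬quarantine_report). Since O(break_seal) holds, K gives O(¬quarantine_report).
Premise 7 is O(¬validate_checklist -> quarantine_report); contrapositively O(¬quarantine_report -> validate_checklist). Since O(¬quarantine_report) holds, K gives O(validate_checklist).
Premise 1, O(timestamp_ballot -> ¬validate_checklist), contraposes to O(validate_checklist -> ¬timestamp_ballot); with O(validate_checklist) we get O(¬timestamp_ballot).
So O(¬timestamp_ballot) holds, i.e. timestamp_ballot is forbidden. None of the other listed options is forbidden under the premises.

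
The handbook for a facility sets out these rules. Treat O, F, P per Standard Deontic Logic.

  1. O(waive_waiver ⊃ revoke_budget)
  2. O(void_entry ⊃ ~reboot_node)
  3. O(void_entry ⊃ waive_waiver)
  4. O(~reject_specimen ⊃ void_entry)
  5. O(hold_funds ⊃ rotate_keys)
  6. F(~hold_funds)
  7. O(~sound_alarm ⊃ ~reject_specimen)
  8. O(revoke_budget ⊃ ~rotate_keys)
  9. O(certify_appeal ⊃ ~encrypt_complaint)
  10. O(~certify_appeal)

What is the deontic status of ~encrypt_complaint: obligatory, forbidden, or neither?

Premise 9 is O(certify_appeal ⊃ ~encrypt_complaint), but O(certify_appeal) is not derivable from the premises, so it does not yield O(~encrypt_complaint).
No premise or chain of K-axiom applications forces O(~encrypt_complaint), and none forces O(encrypt_complaint). So ~encrypt_complaint is neither obligatory nor forbidden under these norms.

Neither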